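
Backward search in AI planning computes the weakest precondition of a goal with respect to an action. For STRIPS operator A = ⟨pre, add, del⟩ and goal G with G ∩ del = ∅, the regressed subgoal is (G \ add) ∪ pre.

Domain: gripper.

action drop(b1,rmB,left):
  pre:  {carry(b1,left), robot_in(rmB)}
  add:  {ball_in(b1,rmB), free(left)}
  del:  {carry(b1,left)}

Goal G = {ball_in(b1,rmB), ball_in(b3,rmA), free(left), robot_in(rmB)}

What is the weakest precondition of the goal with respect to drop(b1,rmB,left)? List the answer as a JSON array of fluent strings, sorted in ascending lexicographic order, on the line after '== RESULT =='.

Regress:
  G ∩ del = {}  (empty — regression defined)
  G \ add = {ball_in(b1,rmB), ball_in(b3,rmA), free(left), robot_in(rmB)} \ {ball_in(b1,rmB), free(left)} = {ball_in(b3,rmA), robot_in(rmB)}
  ∪ pre   = {ball_in(b3,rmA), robot_in(rmB)} ∪ {carry(b1,left), robot_in(rmB)}
          = {ball_in(b3,rmA), carry(b1,left), robot_in(rmB)}

== RESULT ==
["ball_in(b3,rmA)", "carry(b1,left)", "robot_in(rmB)"]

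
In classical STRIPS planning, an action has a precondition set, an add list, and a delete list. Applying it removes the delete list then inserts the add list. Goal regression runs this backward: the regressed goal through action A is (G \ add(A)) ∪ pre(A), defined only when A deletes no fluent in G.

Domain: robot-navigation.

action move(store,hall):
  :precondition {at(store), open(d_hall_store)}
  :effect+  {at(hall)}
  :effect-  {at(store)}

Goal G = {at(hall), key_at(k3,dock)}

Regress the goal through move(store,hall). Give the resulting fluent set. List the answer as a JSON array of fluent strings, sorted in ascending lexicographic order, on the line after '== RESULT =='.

Regress:
  G ∩ del = {}  (empty — regression defined)
  G \ add = {at(hall), key_at(k3,dock)} \ {at(hall)} = {key_at(k3,dock)}
  ∪ pre   = {key_at(k3,dock)} ∪ {at(store), open(d_hall_store)}
          = {at(store), key_at(k3,dock), open(d_hall_store)}

== RESULT ==
["at(store)", "key_at(k3,dock)", "open(d_hall_store)"]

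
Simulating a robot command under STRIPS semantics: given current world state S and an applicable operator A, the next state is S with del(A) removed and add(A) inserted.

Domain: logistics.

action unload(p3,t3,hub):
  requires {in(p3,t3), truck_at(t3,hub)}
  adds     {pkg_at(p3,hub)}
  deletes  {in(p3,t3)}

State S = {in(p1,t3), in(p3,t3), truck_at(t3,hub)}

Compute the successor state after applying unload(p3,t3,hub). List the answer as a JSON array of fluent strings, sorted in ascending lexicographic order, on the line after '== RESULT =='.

Compute (S \ del) ∪ add:
  pre ⊆ S: {in(p3,t3), truck_at(t3,hub)} ⊆ S  — applicable
  S \ del = {in(p1,t3), truck_at(t3,hub)}
  ∪ add   = {in(p1,t3), pkg_at(p3,hub), truck_at(t3,hub)}

== RESULT ==
["in(p1,t3)", "pkg_at(p3,hub)", "truck_at(t3,hub)"]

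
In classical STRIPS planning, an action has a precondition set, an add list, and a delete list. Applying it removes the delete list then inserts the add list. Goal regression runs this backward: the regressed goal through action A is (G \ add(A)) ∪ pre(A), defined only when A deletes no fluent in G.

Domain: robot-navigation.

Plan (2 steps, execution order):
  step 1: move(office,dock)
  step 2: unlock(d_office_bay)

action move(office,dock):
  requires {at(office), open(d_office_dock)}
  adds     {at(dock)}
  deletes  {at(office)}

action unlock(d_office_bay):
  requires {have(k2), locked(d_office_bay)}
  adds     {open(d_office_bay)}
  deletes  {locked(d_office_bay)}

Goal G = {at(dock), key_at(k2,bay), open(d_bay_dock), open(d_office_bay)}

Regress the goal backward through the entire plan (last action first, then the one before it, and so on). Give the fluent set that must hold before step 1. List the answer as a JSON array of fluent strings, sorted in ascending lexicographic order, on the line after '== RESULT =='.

Work backward from the goal:
  through step 2 (unlock(d_office_bay)): drop {open(d_office_bay)}, keep {at(dock), key_at(k2,bay), open(d_bay_dock)}, require {have(k2), locked(d_office_bay)}
    → {at(dock), have(k2), key_at(k2,bay), locked(d_office_bay), open(d_bay_dock)}
  through step 1 (move(office,dock)): drop {at(dock)}, keep {have(k2), key_at(k2,bay), locked(d_office_bay), open(d_bay_dock)}, require {at(office), open(d_office_dock)}
    → {at(office), have(k2), key_at(k2,bay), locked(d_office_bay), open(d_bay_dock), open(d_office_dock)}

== RESULT ==
["at(office)", "have(k2)", "key_at(k2,bay)", "locked(d_office_bay)", "open(d_bay_dock)", "open(d_office_dock)"]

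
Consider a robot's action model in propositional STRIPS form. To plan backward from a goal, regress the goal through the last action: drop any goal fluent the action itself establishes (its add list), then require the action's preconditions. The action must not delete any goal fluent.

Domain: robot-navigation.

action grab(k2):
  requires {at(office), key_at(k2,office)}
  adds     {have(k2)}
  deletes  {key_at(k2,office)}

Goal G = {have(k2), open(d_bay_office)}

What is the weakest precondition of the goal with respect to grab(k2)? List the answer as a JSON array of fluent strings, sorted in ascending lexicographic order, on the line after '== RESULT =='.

Regress:
  G ∩ del = {}  (empty — regression defined)
  G \ add = {have(k2), open(d_bay_office)} \ {have(k2)} = {open(d_bay_office)}
  ∪ pre   = {open(d_bay_office)} ∪ {at(office), key_at(k2,office)}
          = {at(office), key_at(k2,office), open(d_bay_office)}

== RESULT ==
["at(office)", "key_at(k2,office)", "open(d_bay_office)"]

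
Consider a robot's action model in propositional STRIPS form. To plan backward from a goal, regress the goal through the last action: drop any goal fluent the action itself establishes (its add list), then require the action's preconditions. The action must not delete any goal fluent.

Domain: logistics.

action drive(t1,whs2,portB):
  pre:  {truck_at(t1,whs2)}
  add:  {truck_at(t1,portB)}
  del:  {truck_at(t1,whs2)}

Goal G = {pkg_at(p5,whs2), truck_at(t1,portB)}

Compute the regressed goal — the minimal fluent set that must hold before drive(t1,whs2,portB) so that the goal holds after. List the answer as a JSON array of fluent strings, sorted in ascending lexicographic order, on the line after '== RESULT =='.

Compute (G \ add) ∪ pre:
  G ∩ del = {}  (empty — regression defined)
  G \ add = {pkg_at(p5,whs2), truck_at(t1,portB)} \ {truck_at(t1,portB)} = {pkg_at(p5,whs2)}
  ∪ pre   = {pkg_at(p5,whs2)} ∪ {truck_at(t1,whs2)}
          = {pkg_at(p5,whs2), truck_at(t1,whs2)}

== RESULT ==
["pkg_at(p5,whs2)", "truck_at(t1,whs2)"]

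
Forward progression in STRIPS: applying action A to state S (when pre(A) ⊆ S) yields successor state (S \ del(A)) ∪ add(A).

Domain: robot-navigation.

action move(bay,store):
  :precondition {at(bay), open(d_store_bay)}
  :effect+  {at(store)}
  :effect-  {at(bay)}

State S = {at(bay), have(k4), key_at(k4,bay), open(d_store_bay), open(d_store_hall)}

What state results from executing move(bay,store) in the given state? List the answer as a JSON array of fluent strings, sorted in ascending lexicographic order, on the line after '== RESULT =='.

Compute (S \ del) ∪ add:
  pre ⊆ S: {at(bay), open(d_store_bay)} ⊆ S  — applicable
  S \ del = {have(k4), key_at(k4,bay), open(d_store_bay), open(d_store_hall)}
  ∪ add   = {at(store), have(k4), key_at(k4,bay), open(d_store_bay), open(d_store_hall)}

== RESULT ==
["at(store)", "have(k4)", "key_at(k4,bay)", "open(d_store_bay)", "open(d_store_hall)"]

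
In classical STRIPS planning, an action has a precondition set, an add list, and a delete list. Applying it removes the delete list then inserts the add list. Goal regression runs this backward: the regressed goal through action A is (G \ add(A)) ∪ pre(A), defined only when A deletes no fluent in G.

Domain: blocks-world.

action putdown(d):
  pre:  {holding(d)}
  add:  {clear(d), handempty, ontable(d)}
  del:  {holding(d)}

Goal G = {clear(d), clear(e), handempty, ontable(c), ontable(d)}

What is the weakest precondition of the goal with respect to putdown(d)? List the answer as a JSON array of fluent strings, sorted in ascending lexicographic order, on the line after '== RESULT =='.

Compute (G \ add) ∪ pre:
  G ∩ del = {}  (empty — regression defined)
  G \ add = {clear(d), clear(e), handempty, ontable(c), ontable(d)} \ {clear(d), handempty, ontable(d)} = {clear(e), ontable(c)}
  ∪ pre   = {clear(e), ontable(c)} ∪ {holding(d)}
          = {clear(e), holding(d), ontable(c)}

== RESULT ==
["clear(e)", "holding(d)", "ontable(c)"]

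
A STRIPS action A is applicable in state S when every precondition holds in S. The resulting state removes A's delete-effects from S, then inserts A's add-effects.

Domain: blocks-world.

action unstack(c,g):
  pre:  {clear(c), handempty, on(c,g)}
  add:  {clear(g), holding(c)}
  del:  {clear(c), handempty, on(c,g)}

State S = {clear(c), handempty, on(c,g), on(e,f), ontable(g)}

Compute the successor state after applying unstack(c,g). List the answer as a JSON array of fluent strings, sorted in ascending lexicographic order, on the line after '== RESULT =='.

Progress:
  pre ⊆ S: {clear(c), handempty, on(c,g)} ⊆ S  — applicable
  S \ del = {on(e,f), ontable(g)}
  ∪ add   = {clear(g), holding(c), on(e,f), ontable(g)}

== RESULT ==
["clear(g)", "holding(c)", "on(e,f)", "ontable(g)"]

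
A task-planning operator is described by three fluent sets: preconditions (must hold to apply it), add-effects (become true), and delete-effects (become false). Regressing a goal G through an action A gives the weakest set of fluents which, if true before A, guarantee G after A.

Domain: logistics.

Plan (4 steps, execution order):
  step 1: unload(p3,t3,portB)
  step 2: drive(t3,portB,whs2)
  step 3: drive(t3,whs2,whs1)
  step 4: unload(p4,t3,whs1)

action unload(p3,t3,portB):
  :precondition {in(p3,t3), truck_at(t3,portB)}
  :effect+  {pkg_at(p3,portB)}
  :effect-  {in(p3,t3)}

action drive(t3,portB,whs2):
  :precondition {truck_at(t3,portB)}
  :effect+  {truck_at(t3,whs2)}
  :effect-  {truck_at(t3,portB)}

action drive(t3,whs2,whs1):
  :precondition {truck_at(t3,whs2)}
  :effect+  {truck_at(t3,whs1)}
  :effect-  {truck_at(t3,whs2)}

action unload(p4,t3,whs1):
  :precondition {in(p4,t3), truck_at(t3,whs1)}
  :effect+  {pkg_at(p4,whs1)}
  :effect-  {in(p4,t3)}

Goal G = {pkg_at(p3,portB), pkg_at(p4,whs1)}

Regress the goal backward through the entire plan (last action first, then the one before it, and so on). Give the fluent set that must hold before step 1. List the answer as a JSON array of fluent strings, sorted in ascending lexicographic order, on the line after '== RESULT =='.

Regress step by step:
  through step 4 (unload(p4,t3,whs1)): drop {pkg_at(p4,whs1)}, keep {pkg_at(p3,portB)}, require {in(p4,t3), truck_at(t3,whs1)}
    → {in(p4,t3), pkg_at(p3,portB), truck_at(t3,whs1)}
  through step 3 (drive(t3,whs2,whs1)): drop {truck_at(t3,whs1)}, keep {in(p4,t3), pkg_at(p3,portB)}, require {truck_at(t3,whs2)}
    → {in(p4,t3), pkg_at(p3,portB), truck_at(t3,whs2)}
  through step 2 (drive(t3,portB,whs2)): drop {truck_at(t3,whs2)}, keep {in(p4,t3), pkg_at(p3,portB)}, require {truck_at(t3,portB)}
    → {in(p4,t3), pkg_at(p3,portB), truck_at(t3,portB)}
  through step 1 (unload(p3,t3,portB)): drop {pkg_at(p3,portB)}, keep {in(p4,t3), truck_at(t3,portB)}, require {in(p3,t3), truck_at(t3,portB)}
    → {in(p3,t3), in(p4,t3), truck_at(t3,portB)}

== RESULT ==
["in(p3,t3)", "in(p4,t3)", "truck_at(t3,portB)"]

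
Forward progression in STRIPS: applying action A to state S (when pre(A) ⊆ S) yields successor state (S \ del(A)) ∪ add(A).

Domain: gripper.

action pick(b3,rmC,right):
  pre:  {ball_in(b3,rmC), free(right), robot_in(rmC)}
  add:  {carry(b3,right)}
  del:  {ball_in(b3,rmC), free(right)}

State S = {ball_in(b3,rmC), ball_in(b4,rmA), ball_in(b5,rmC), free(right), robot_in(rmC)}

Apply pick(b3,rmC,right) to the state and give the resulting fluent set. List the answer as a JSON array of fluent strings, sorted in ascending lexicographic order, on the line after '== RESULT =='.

Compute (S \ del) ∪ add:
  pre ⊆ S: {ball_in(b3,rmC), free(right), robot_in(rmC)} ⊆ S  — applicable
  S \ del = {ball_in(b4,rmA), ball_in(b5,rmC), robot_in(rmC)}
  ∪ add   = {ball_in(b4,rmA), ball_in(b5,rmC), carry(b3,right), robot_in(rmC)}

== RESULT ==
["ball_in(b4,rmA)", "ball_in(b5,rmC)", "carry(b3,right)", "robot_in(rmC)"]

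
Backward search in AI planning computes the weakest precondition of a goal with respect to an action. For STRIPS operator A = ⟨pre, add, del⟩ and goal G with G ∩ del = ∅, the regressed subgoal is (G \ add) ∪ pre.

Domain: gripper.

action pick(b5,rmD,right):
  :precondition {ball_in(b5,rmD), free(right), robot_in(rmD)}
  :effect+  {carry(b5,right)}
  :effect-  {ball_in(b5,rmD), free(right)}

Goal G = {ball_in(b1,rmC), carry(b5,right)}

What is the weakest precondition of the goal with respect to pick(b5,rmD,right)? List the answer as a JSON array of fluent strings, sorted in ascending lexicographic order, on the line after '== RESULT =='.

Regress:
  G ∩ del = {}  (empty — regression defined)
  G \ add = {ball_in(b1,rmC), carry(b5,right)} \ {carry(b5,right)} = {ball_in(b1,rmC)}
  ∪ pre   = {ball_in(b1,rmC)} ∪ {ball_in(b5,rmD), free(right), robot_in(rmD)}
          = {ball_in(b1,rmC), ball_in(b5,rmD), free(right), robot_in(rmD)}

== RESULT ==
["ball_in(b1,rmC)", "ball_in(b5,rmD)", "free(right)", "robot_in(rmD)"]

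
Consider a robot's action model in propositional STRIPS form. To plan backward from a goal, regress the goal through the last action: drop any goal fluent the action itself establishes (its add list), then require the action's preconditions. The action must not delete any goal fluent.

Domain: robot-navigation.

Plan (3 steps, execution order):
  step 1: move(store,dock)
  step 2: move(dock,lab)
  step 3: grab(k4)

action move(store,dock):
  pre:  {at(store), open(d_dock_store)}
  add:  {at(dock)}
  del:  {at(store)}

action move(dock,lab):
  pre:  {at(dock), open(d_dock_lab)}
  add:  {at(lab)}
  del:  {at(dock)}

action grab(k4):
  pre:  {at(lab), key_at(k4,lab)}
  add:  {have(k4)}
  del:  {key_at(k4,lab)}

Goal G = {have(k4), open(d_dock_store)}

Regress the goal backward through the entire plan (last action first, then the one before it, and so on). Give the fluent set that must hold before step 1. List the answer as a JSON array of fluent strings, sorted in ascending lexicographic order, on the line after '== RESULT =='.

Work backward from the goal:
  through step 3 (grab(k4)): drop {have(k4)}, keep {open(d_dock_store)}, require {at(lab), key_at(k4,lab)}
    → {at(lab), key_at(k4,lab), open(d_dock_store)}
  through step 2 (move(dock,lab)): drop {at(lab)}, keep {key_at(k4,lab), open(d_dock_store)}, require {at(dock), open(d_dock_lab)}
    → {at(dock), key_at(k4,lab), open(d_dock_lab), open(d_dock_store)}
  through step 1 (move(store,dock)): drop {at(dock)}, keep {key_at(k4,lab), open(d_dock_lab), open(d_dock_store)}, require {at(store), open(d_dock_store)}
    → {at(store), key_at(k4,lab), open(d_dock_lab), open(d_dock_store)}

== RESULT ==
["at(store)", "key_at(k4,lab)", "open(d_dock_lab)", "open(d_dock_store)"]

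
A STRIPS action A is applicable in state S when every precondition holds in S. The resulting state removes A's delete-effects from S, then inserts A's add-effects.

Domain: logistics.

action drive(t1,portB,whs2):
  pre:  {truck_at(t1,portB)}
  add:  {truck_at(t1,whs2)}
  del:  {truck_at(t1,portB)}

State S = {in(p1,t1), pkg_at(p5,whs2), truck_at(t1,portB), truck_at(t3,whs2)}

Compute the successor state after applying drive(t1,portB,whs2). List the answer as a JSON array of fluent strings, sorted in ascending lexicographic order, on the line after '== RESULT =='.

Compute (S \ del) ∪ add:
  pre ⊆ S: {truck_at(t1,portB)} ⊆ S  — applicable
  S \ del = {in(p1,t1), pkg_at(p5,whs2), truck_at(t3,whs2)}
  ∪ add   = {in(p1,t1), pkg_at(p5,whs2), truck_at(t1,whs2), truck_at(t3,whs2)}

== RESULT ==
["in(p1,t1)", "pkg_at(p5,whs2)", "truck_at(t1,whs2)", "truck_at(t3,whs2)"]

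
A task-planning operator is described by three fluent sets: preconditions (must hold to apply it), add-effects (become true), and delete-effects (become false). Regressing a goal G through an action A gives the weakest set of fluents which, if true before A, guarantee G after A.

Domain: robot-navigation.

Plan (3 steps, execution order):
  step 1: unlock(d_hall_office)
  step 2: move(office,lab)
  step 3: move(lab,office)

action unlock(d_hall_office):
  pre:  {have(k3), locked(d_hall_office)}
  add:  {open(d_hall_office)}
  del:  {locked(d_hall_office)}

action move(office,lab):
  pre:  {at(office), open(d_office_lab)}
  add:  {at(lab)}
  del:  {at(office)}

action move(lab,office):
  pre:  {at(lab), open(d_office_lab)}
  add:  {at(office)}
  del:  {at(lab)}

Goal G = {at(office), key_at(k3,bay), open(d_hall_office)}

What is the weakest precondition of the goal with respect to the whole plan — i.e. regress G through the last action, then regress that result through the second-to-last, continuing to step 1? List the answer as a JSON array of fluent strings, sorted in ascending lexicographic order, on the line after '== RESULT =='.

Work backward from the goal:
  through step 3 (move(lab,office)): drop {at(office)}, keep {key_at(k3,bay), open(d_hall_office)}, require {at(lab), open(d_office_lab)}
    → {at(lab), key_at(k3,bay), open(d_hall_office), open(d_office_lab)}
  through step 2 (move(office,lab)): drop {at(lab)}, keep {key_at(k3,bay), open(d_hall_office), open(d_office_lab)}, require {at(office), open(d_office_lab)}
    → {at(office), key_at(k3,bay), open(d_hall_office), open(d_office_lab)}
  through step 1 (unlock(d_hall_office)): drop {open(d_hall_office)}, keep {at(office), key_at(k3,bay), open(d_office_lab)}, require {have(k3), locked(d_hall_office)}
    → {at(office), have(k3), key_at(k3,bay), locked(d_hall_office), open(d_office_lab)}

== RESULT ==
["at(office)", "have(k3)", "key_at(k3,bay)", "locked(d_hall_office)", "open(d_office_lab)"]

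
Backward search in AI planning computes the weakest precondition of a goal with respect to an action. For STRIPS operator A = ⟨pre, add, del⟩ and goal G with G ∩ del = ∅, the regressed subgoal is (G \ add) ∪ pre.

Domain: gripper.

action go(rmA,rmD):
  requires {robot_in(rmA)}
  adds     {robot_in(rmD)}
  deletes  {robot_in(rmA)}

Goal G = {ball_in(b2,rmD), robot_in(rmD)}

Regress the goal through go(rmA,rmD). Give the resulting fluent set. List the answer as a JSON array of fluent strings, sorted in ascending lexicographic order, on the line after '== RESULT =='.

Compute (G \ add) ∪ pre:
  G ∩ del = {}  (empty — regression defined)
  G \ add = {ball_in(b2,rmD), robot_in(rmD)} \ {robot_in(rmD)} = {ball_in(b2,rmD)}
  ∪ pre   = {ball_in(b2,rmD)} ∪ {robot_in(rmA)}
          = {ball_in(b2,rmD), robot_in(rmA)}

== RESULT ==
["ball_in(b2,rmD)", "robot_in(rmA)"]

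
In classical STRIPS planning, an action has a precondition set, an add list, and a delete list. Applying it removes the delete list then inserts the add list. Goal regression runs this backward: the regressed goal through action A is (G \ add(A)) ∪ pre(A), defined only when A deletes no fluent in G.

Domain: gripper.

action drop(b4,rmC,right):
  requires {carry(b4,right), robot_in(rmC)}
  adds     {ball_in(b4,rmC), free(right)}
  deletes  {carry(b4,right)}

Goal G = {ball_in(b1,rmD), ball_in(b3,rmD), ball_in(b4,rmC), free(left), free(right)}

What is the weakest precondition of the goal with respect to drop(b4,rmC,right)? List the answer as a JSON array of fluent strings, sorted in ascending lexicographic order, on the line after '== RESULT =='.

Compute (G \ add) ∪ pre:
  G ∩ del = {}  (empty — regression defined)
  G \ add = {ball_in(b1,rmD), ball_in(b3,rmD), ball_in(b4,rmC), free(left), free(right)} \ {ball_in(b4,rmC), free(right)} = {ball_in(b1,rmD), ball_in(b3,rmD), free(left)}
  ∪ pre   = {ball_in(b1,rmD), ball_in(b3,rmD), free(left)} ∪ {carry(b4,right), robot_in(rmC)}
          = {ball_in(b1,rmD), ball_in(b3,rmD), carry(b4,right), free(left), robot_in(rmC)}

== RESULT ==
["ball_in(b1,rmD)", "ball_in(b3,rmD)", "carry(b4,right)", "free(left)", "robot_in(rmC)"]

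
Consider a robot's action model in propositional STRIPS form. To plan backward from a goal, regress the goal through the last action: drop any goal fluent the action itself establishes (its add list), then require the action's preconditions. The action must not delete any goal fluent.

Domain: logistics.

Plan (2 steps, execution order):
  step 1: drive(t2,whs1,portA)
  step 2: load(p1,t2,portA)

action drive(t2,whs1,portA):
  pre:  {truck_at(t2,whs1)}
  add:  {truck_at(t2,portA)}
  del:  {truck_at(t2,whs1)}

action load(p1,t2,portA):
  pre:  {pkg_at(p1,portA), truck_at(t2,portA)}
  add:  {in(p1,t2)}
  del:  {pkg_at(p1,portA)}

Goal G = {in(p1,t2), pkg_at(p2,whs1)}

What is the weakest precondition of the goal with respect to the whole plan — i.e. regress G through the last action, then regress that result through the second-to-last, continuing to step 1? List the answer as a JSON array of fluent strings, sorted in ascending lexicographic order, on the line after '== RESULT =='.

Regress step by step:
  through step 2 (load(p1,t2,portA)): drop {in(p1,t2)}, keep {pkg_at(p2,whs1)}, require {pkg_at(p1,portA), truck_at(t2,portA)}
    → {pkg_at(p1,portA), pkg_at(p2,whs1), truck_at(t2,portA)}
  through step 1 (drive(t2,whs1,portA)): drop {truck_at(t2,portA)}, keep {pkg_at(p1,portA), pkg_at(p2,whs1)}, require {truck_at(t2,whs1)}
    → {pkg_at(p1,portA), pkg_at(p2,whs1), truck_at(t2,whs1)}

== RESULT ==
["pkg_at(p1,portA)", "pkg_at(p2,whs1)", "truck_at(t2,whs1)"]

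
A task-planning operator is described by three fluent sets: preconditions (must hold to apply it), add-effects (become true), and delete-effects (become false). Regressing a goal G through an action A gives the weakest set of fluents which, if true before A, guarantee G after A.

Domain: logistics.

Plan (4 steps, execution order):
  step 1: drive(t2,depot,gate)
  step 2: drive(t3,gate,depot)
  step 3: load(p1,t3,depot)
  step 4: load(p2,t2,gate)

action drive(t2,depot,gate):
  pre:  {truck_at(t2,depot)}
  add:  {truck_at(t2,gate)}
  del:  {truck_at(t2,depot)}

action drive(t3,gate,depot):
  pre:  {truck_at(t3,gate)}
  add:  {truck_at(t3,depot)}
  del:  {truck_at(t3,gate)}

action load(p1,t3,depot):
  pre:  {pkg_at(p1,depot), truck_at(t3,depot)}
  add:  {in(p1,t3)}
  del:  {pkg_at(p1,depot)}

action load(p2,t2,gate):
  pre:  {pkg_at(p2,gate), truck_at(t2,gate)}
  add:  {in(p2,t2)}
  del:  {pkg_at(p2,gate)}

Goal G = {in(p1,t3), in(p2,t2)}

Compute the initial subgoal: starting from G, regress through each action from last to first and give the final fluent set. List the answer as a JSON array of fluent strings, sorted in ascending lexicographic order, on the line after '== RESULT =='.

Regress step by step:
  through step 4 (load(p2,t2,gate)): drop {in(p2,t2)}, keep {in(p1,t3)}, require {pkg_at(p2,gate), truck_at(t2,gate)}
    → {in(p1,t3), pkg_at(p2,gate), truck_at(t2,gate)}
  through step 3 (load(p1,t3,depot)): drop {in(p1,t3)}, keep {pkg_at(p2,gate), truck_at(t2,gate)}, require {pkg_at(p1,depot), truck_at(t3,depot)}
    → {pkg_at(p1,depot), pkg_at(p2,gate), truck_at(t2,gate), truck_at(t3,depot)}
  through step 2 (drive(t3,gate,depot)): drop {truck_at(t3,depot)}, keep {pkg_at(p1,depot), pkg_at(p2,gate), truck_at(t2,gate)}, require {truck_at(t3,gate)}
    → {pkg_at(p1,depot), pkg_at(p2,gate), truck_at(t2,gate), truck_at(t3,gate)}
  through step 1 (drive(t2,depot,gate)): drop {truck_at(t2,gate)}, keep {pkg_at(p1,depot), pkg_at(p2,gate), truck_at(t3,gate)}, require {truck_at(t2,depot)}
    → {pkg_at(p1,depot), pkg_at(p2,gate), truck_at(t2,depot), truck_at(t3,gate)}

== RESULT ==
["pkg_at(p1,depot)", "pkg_at(p2,gate)", "truck_at(t2,depot)", "truck_at(t3,gate)"]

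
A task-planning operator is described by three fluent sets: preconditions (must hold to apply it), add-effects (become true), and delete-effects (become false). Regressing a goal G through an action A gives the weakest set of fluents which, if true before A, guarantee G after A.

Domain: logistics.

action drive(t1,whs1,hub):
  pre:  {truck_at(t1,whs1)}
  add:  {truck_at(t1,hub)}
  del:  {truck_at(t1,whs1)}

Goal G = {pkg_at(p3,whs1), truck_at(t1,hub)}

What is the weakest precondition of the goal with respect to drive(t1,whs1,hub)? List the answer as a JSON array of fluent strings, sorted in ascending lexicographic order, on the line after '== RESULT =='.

Regress:
  G ∩ del = {}  (empty — regression defined)
  G \ add = {pkg_at(p3,whs1), truck_at(t1,hub)} \ {truck_at(t1,hub)} = {pkg_at(p3,whs1)}
  ∪ pre   = {pkg_at(p3,whs1)} ∪ {truck_at(t1,whs1)}
          = {pkg_at(p3,whs1), truck_at(t1,whs1)}

== RESULT ==
["pkg_at(p3,whs1)", "truck_at(t1,whs1)"]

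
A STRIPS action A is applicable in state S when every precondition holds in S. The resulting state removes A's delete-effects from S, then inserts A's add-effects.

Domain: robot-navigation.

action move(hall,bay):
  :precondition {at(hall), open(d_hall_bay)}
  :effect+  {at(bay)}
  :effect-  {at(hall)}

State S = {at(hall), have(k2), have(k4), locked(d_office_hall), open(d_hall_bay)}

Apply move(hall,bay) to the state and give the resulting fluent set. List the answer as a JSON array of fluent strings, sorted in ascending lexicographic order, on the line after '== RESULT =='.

Progress:
  pre ⊆ S: {at(hall), open(d_hall_bay)} ⊆ S  — applicable
  S \ del = {have(k2), have(k4), locked(d_office_hall), open(d_hall_bay)}
  ∪ add   = {at(bay), have(k2), have(k4), locked(d_office_hall), open(d_hall_bay)}

== RESULT ==
["at(bay)", "have(k2)", "have(k4)", "locked(d_office_hall)", "open(d_hall_bay)"]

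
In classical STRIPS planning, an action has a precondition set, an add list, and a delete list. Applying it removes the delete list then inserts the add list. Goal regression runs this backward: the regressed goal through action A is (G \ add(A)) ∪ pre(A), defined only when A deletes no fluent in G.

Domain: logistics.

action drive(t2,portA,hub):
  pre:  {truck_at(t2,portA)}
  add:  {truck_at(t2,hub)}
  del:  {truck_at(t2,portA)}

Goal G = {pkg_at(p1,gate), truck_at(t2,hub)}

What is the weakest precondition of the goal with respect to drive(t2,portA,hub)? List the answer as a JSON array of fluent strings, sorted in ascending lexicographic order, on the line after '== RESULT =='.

Compute (G \ add) ∪ pre:
  G ∩ del = {}  (empty — regression defined)
  G \ add = {pkg_at(p1,gate), truck_at(t2,hub)} \ {truck_at(t2,hub)} = {pkg_at(p1,gate)}
  ∪ pre   = {pkg_at(p1,gate)} ∪ {truck_at(t2,portA)}
          = {pkg_at(p1,gate), truck_at(t2,portA)}

== RESULT ==
["pkg_at(p1,gate)", "truck_at(t2,portA)"]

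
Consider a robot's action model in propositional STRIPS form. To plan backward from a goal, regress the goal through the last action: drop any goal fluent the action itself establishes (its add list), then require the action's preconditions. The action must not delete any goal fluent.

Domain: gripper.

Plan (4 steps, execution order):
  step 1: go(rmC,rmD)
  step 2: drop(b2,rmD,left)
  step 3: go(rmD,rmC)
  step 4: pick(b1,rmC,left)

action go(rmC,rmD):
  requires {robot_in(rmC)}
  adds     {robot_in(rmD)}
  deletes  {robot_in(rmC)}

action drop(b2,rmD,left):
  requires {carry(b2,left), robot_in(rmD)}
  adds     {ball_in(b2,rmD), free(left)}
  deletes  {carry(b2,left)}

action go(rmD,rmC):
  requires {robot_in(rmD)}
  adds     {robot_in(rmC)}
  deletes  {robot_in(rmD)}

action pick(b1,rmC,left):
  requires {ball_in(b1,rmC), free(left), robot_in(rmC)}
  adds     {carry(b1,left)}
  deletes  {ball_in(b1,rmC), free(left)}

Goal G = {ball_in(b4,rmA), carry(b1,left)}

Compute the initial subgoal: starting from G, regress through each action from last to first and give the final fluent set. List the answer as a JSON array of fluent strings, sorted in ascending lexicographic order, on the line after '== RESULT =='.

Regress step by step:
  through step 4 (pick(b1,rmC,left)): drop {carry(b1,left)}, keep {ball_in(b4,rmA)}, require {ball_in(b1,rmC), free(left), robot_in(rmC)}
    → {ball_in(b1,rmC), ball_in(b4,rmA), free(left), robot_in(rmC)}
  through step 3 (go(rmD,rmC)): drop {robot_in(rmC)}, keep {ball_in(b1,rmC), ball_in(b4,rmA), free(left)}, require {robot_in(rmD)}
    → {ball_in(b1,rmC), ball_in(b4,rmA), free(left), robot_in(rmD)}
  through step 2 (drop(b2,rmD,left)): drop {free(left)}, keep {ball_in(b1,rmC), ball_in(b4,rmA), robot_in(rmD)}, require {carry(b2,left), robot_in(rmD)}
    → {ball_in(b1,rmC), ball_in(b4,rmA), carry(b2,left), robot_in(rmD)}
  through step 1 (go(rmC,rmD)): drop {robot_in(rmD)}, keep {ball_in(b1,rmC), ball_in(b4,rmA), carry(b2,left)}, require {robot_in(rmC)}
    → {ball_in(b1,rmC), ball_in(b4,rmA), carry(b2,left), robot_in(rmC)}

== RESULT ==
["ball_in(b1,rmC)", "ball_in(b4,rmA)", "carry(b2,left)", "robot_in(rmC)"]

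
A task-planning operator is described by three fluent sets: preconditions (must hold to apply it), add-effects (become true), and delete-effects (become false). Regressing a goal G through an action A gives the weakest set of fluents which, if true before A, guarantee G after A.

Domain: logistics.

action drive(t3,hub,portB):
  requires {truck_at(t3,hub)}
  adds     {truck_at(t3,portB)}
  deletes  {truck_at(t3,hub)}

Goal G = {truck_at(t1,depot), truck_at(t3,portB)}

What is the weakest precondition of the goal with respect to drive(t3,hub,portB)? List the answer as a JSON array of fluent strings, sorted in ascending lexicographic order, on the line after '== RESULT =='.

Compute (G \ add) ∪ pre:
  G ∩ del = {}  (empty — regression defined)
  G \ add = {truck_at(t1,depot), truck_at(t3,portB)} \ {truck_at(t3,portB)} = {truck_at(t1,depot)}
  ∪ pre   = {truck_at(t1,depot)} ∪ {truck_at(t3,hub)}
          = {truck_at(t1,depot), truck_at(t3,hub)}

== RESULT ==
["truck_at(t1,depot)", "truck_at(t3,hub)"]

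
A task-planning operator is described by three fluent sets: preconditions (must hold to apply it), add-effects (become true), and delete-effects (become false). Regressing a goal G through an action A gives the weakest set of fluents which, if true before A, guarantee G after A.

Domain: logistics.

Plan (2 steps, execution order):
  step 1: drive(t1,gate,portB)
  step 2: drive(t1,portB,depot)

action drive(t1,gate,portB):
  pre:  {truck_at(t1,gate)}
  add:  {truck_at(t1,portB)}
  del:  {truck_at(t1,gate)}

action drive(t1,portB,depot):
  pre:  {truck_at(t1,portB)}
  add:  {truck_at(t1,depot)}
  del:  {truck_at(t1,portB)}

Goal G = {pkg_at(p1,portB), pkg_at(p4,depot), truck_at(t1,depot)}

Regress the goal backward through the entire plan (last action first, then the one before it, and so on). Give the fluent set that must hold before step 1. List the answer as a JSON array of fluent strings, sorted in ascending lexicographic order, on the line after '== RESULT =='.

Work backward from the goal:
  through step 2 (drive(t1,portB,depot)): drop {truck_at(t1,depot)}, keep {pkg_at(p1,portB), pkg_at(p4,depot)}, require {truck_at(t1,portB)}
    → {pkg_at(p1,portB), pkg_at(p4,depot), truck_at(t1,portB)}
  through step 1 (drive(t1,gate,portB)): drop {truck_at(t1,portB)}, keep {pkg_at(p1,portB), pkg_at(p4,depot)}, require {truck_at(t1,gate)}
    → {pkg_at(p1,portB), pkg_at(p4,depot), truck_at(t1,gate)}

== RESULT ==
["pkg_at(p1,portB)", "pkg_at(p4,depot)", "truck_at(t1,gate)"]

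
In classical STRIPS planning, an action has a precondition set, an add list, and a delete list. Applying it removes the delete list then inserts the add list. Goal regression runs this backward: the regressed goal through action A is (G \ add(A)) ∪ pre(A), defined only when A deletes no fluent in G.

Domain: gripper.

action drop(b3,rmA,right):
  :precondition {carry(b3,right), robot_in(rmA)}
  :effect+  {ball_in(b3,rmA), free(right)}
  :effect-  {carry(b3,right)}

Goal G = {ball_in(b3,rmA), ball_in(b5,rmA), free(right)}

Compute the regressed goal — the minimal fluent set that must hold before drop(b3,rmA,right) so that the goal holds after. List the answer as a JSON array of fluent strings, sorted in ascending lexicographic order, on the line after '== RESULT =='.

Regress:
  G ∩ del = {}  (empty — regression defined)
  G \ add = {ball_in(b3,rmA), ball_in(b5,rmA), free(right)} \ {ball_in(b3,rmA), free(right)} = {ball_in(b5,rmA)}
  ∪ pre   = {ball_in(b5,rmA)} ∪ {carry(b3,right), robot_in(rmA)}
          = {ball_in(b5,rmA), carry(b3,right), robot_in(rmA)}

== RESULT ==
["ball_in(b5,rmA)", "carry(b3,right)", "robot_in(rmA)"]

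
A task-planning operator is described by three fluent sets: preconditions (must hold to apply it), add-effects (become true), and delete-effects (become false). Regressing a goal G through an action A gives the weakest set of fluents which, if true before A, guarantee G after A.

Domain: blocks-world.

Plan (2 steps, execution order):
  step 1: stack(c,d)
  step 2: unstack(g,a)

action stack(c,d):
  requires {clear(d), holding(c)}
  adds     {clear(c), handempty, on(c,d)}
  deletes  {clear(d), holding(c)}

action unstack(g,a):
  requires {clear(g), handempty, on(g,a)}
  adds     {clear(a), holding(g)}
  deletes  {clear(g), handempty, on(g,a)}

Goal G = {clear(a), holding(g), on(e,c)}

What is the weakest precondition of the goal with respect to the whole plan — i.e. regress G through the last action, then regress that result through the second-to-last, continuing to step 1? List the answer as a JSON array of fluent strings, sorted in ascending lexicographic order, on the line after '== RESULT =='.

Regress step by step:
  through step 2 (unstack(g,a)): drop {clear(a), holding(g)}, keep {on(e,c)}, require {clear(g), handempty, on(g,a)}
    → {clear(g), handempty, on(e,c), on(g,a)}
  through step 1 (stack(c,d)): drop {handempty}, keep {clear(g), on(e,c), on(g,a)}, require {clear(d), holding(c)}
    → {clear(d), clear(g), holding(c), on(e,c), on(g,a)}

== RESULT ==
["clear(d)", "clear(g)", "holding(c)", "on(e,c)", "on(g,a)"]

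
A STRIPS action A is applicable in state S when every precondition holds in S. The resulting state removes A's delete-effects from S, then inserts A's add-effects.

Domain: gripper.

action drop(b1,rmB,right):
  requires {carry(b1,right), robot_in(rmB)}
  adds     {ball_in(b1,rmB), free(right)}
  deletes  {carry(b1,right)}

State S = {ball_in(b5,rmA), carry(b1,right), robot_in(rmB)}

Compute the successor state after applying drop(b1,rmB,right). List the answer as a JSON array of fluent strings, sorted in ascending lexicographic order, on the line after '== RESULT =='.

Progress:
  pre ⊆ S: {carry(b1,right), robot_in(rmB)} ⊆ S  — applicable
  S \ del = {ball_in(b5,rmA), robot_in(rmB)}
  ∪ add   = {ball_in(b1,rmB), ball_in(b5,rmA), free(right), robot_in(rmB)}

== RESULT ==
["ball_in(b1,rmB)", "ball_in(b5,rmA)", "free(right)", "robot_in(rmB)"]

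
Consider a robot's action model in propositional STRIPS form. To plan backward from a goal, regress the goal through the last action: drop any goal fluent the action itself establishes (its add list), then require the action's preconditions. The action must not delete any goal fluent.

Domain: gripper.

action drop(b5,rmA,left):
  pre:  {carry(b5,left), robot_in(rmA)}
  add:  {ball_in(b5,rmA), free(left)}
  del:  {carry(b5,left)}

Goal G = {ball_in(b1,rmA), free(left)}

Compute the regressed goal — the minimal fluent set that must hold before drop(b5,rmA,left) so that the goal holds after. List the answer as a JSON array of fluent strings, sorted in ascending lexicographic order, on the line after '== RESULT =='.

Compute (G \ add) ∪ pre:
  G ∩ del = {}  (empty — regression defined)
  G \ add = {ball_in(b1,rmA), free(left)} \ {ball_in(b5,rmA), free(left)} = {ball_in(b1,rmA)}
  ∪ pre   = {ball_in(b1,rmA)} ∪ {carry(b5,left), robot_in(rmA)}
          = {ball_in(b1,rmA), carry(b5,left), robot_in(rmA)}

== RESULT ==
["ball_in(b1,rmA)", "carry(b5,left)", "robot_in(rmA)"]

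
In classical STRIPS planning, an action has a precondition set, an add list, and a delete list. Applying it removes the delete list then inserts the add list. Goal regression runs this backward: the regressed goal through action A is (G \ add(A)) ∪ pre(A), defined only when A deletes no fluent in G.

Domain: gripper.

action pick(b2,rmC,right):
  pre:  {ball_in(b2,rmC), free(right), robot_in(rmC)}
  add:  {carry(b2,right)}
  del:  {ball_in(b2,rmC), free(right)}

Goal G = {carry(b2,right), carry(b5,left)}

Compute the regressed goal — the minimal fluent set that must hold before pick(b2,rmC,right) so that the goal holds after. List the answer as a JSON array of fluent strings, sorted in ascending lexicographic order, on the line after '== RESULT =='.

Regress:
  G ∩ del = {}  (empty — regression defined)
  G \ add = {carry(b2,right), carry(b5,left)} \ {carry(b2,right)} = {carry(b5,left)}
  ∪ pre   = {carry(b5,left)} ∪ {ball_in(b2,rmC), free(right), robot_in(rmC)}
          = {ball_in(b2,rmC), carry(b5,left), free(right), robot_in(rmC)}

== RESULT ==
["ball_in(b2,rmC)", "carry(b5,left)", "free(right)", "robot_in(rmC)"]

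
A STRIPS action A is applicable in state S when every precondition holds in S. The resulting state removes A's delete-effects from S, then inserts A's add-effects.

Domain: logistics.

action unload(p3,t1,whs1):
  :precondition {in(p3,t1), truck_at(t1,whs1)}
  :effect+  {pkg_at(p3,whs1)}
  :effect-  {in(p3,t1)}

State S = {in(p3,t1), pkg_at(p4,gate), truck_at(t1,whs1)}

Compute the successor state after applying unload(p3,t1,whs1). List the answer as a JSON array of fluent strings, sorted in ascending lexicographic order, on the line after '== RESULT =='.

Progress:
  pre ⊆ S: {in(p3,t1), truck_at(t1,whs1)} ⊆ S  — applicable
  S \ del = {pkg_at(p4,gate), truck_at(t1,whs1)}
  ∪ add   = {pkg_at(p3,whs1), pkg_at(p4,gate), truck_at(t1,whs1)}

== RESULT ==
["pkg_at(p3,whs1)", "pkg_at(p4,gate)", "truck_at(t1,whs1)"]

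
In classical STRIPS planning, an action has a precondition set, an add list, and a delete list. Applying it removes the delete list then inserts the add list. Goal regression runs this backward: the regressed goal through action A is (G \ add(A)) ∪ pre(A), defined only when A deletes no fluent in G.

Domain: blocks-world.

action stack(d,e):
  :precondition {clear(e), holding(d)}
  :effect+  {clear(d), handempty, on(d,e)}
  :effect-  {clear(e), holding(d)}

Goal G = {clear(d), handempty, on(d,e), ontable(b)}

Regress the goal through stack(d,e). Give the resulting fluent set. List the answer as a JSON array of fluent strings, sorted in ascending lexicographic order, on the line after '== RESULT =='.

Compute (G \ add) ∪ pre:
  G ∩ del = {}  (empty — regression defined)
  G \ add = {clear(d), handempty, on(d,e), ontable(b)} \ {clear(d), handempty, on(d,e)} = {ontable(b)}
  ∪ pre   = {ontable(b)} ∪ {clear(e), holding(d)}
          = {clear(e), holding(d), ontable(b)}

== RESULT ==
["clear(e)", "holding(d)", "ontable(b)"]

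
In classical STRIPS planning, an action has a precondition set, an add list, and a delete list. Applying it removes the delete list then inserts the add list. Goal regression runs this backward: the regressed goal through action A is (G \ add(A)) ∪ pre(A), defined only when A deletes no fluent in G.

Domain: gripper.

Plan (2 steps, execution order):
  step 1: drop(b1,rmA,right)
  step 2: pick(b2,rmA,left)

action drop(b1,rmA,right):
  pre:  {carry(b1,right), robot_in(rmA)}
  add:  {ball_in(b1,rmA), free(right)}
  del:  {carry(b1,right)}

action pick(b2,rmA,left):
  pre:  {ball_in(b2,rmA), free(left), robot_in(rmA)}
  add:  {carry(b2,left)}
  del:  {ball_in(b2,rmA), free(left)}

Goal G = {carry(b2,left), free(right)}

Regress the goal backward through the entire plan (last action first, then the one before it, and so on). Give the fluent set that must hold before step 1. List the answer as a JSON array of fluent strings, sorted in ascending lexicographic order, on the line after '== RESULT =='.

Regress step by step:
  through step 2 (pick(b2,rmA,left)): drop {carry(b2,left)}, keep {free(right)}, require {ball_in(b2,rmA), free(left), robot_in(rmA)}
    → {ball_in(b2,rmA), free(left), free(right), robot_in(rmA)}
  through step 1 (drop(b1,rmA,right)): drop {free(right)}, keep {ball_in(b2,rmA), free(left), robot_in(rmA)}, require {carry(b1,right), robot_in(rmA)}
    → {ball_in(b2,rmA), carry(b1,right), free(left), robot_in(rmA)}

== RESULT ==
["ball_in(b2,rmA)", "carry(b1,right)", "free(left)", "robot_in(rmA)"]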